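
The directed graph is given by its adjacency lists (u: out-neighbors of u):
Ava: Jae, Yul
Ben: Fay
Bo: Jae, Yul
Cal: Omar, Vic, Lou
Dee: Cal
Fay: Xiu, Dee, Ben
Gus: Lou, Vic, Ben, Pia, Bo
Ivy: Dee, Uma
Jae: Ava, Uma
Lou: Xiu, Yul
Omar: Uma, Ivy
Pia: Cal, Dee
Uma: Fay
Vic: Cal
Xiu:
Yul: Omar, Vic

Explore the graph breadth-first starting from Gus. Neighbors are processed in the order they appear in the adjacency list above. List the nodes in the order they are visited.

Gus -> Lou -> Vic -> Ben -> Pia -> Bo -> Xiu -> Yul -> Cal -> Fay -> Dee -> Jae -> Omar -> Ava -> Uma -> Ivy

Visit Gus; enqueue Lou, Vic, Ben, Pia, Bo → queue [Lou, Vic, Ben, Pia, Bo]
Visit Lou; enqueue Xiu, Yul → queue [Vic, Ben, Pia, Bo, Xiu, Yul]
Visit Vic; enqueue Cal → queue [Ben, Pia, Bo, Xiu, Yul, Cal]
Visit Ben; enqueue Fay → queue [Pia, Bo, Xiu, Yul, Cal, Fay]
Visit Pia; enqueue Dee → queue [Bo, Xiu, Yul, Cal, Fay, Dee]
Visit Bo; enqueue Jae → queue [Xiu, Yul, Cal, Fay, Dee, Jae]
Visit Xiu → queue [Yul, Cal, Fay, Dee, Jae]
Visit Yul; enqueue Omar → queue [Cal, Fay, Dee, Jae, Omar]
Visit Cal → queue [Fay, Dee, Jae, Omar]
Visit Fay → queue [Dee, Jae, Omar]
Visit Dee → queue [Jae, Omar]
Visit Jae; enqueue Ava, Uma → queue [Omar, Ava, Uma]
Visit Omar; enqueue Ivy → queue [Ava, Uma, Ivy]
Visit Ava → queue [Uma, Ivy]
Visit Uma → queue [Ivy]
Visit Ivy → queue []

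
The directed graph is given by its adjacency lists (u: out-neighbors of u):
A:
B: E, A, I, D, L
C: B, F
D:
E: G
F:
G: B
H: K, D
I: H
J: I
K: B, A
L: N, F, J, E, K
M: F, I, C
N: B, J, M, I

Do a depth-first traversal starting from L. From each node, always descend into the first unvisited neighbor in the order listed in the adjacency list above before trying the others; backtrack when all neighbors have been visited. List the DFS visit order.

L N B E G A I H K D J M F C

Visit L
L → N
N → B
B → E
E → G
B → A
B → I
I → H
H → K
H → D
N → J
N → M
M → F
M → C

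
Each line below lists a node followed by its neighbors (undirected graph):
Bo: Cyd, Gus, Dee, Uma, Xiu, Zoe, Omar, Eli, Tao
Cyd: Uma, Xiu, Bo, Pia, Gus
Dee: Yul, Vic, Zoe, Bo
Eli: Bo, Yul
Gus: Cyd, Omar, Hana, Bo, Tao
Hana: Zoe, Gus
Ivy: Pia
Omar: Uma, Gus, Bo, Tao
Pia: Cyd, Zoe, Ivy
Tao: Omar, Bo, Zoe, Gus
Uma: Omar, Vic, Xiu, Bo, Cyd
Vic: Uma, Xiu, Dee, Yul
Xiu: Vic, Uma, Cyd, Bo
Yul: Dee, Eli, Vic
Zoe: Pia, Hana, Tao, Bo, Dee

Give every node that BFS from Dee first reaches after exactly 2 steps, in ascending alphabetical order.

Level 0: Dee
Level 1: Bo, Vic, Yul, Zoe
Level 2: Cyd, Eli, Gus, Hana, Omar, Pia, Tao, Uma, Xiu
Level 3: Ivy

Cyd, Eli, Gus, Hana, Omar, Pia, Tao, Uma, Xiu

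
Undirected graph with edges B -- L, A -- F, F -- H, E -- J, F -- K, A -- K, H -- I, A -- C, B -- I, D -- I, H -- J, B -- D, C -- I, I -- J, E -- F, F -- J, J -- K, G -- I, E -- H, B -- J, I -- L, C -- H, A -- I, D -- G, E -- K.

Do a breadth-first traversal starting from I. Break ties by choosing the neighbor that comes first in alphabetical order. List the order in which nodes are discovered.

I → A → B → C → D → G → H → J → L → F → K → E

Visit I; enqueue A, B, C, D, G, H, J, L → queue [A, B, C, D, G, H, J, L]
Visit A; enqueue F, K → queue [B, C, D, G, H, J, L, F, K]
Visit B → queue [C, D, G, H, J, L, F, K]
Visit C → queue [D, G, H, J, L, F, K]
Visit D → queue [G, H, J, L, F, K]
Visit G → queue [H, J, L, F, K]
Visit H; enqueue E → queue [J, L, F, K, E]
Visit J → queue [L, F, K, E]
Visit L → queue [F, K, E]
Visit F → queue [K, E]
Visit K → queue [E]
Visit E → queue []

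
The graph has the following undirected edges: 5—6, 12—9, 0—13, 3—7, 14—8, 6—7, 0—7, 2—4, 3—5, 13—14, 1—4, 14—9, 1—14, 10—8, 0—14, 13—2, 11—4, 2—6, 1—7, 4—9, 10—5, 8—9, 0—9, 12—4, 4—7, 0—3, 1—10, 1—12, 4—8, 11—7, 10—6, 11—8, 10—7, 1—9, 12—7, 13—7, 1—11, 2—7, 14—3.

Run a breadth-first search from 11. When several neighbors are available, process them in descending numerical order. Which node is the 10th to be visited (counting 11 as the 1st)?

12

Visit 11; enqueue 8, 7, 4, 1 → queue [8, 7, 4, 1]
Visit 8; enqueue 14, 10, 9 → queue [7, 4, 1, 14, 10, 9]
Visit 7; enqueue 13, 12, 6, 3, 2, 0 → queue [4, 1, 14, 10, 9, 13, 12, 6, 3, 2, 0]
Visit 4 → queue [1, 14, 10, 9, 13, 12, 6, 3, 2, 0]
Visit 1 → queue [14, 10, 9, 13, 12, 6, 3, 2, 0]
Visit 14 → queue [10, 9, 13, 12, 6, 3, 2, 0]
Visit 10; enqueue 5 → queue [9, 13, 12, 6, 3, 2, 0, 5]
Visit 9 → queue [13, 12, 6, 3, 2, 0, 5]
Visit 13 → queue [12, 6, 3, 2, 0, 5]
Visit 12 → queue [6, 3, 2, 0, 5]
Visit 6 → queue [3, 2, 0, 5]
Visit 3 → queue [2, 0, 5]
Visit 2 → queue [0, 5]
Visit 0 → queue [5]
Visit 5 → queue []

Visit order: 11, 8, 7, 4, 1, 14, 10, 9, 13, 12, 6, 3, 2, 0, 5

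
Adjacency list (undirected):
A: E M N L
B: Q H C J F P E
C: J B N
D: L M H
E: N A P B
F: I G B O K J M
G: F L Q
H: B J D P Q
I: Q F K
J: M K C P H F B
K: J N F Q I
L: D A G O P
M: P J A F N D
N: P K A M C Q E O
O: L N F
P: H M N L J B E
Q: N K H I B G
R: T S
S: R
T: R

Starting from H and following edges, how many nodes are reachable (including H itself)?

17

BFS from H visits: H, B, J, D, P, Q, C, F, E, M, K, L, N, I, G, O, A
Reachable nodes: 17 of 20 total.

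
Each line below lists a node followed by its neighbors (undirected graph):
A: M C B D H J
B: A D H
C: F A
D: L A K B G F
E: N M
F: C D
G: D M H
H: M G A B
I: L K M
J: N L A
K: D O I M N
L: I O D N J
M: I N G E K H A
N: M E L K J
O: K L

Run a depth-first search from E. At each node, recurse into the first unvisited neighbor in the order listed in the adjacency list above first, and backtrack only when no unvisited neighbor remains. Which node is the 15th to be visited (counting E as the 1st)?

J

Visit E
E → N
N → M
M → I
I → L
L → O
O → K
K → D
D → A
A → C
C → F
A → B
B → H
H → G
A → J

Visit order: E, N, M, I, L, O, K, D, A, C, F, B, H, G, J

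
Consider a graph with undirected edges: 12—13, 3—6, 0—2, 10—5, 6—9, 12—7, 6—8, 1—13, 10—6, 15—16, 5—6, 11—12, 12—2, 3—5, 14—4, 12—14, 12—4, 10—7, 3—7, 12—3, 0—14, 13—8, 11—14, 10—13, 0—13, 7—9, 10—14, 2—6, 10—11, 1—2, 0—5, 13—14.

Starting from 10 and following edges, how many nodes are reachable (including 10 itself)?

BFS from 10 visits: 10, 5, 6, 7, 11, 13, 14, 0, 3, 2, 8, 9, 12, 1, 4
Reachable nodes: 15 of 17 total.

15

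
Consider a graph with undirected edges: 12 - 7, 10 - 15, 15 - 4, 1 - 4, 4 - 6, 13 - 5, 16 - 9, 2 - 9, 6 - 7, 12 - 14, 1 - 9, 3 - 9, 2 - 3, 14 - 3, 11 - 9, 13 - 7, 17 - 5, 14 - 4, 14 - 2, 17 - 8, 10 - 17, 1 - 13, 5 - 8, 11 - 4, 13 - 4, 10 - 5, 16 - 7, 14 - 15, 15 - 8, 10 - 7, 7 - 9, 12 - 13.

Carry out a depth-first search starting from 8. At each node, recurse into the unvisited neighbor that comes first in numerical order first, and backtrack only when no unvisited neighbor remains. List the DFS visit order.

Visit 8
8 → 5
5 → 10
10 → 7
7 → 6
6 → 4
4 → 1
1 → 9
9 → 2
2 → 3
3 → 14
14 → 12
12 → 13
14 → 15
9 → 11
9 → 16
10 → 17

8 5 10 7 6 4 1 9 2 3 14 12 13 15 11 16 17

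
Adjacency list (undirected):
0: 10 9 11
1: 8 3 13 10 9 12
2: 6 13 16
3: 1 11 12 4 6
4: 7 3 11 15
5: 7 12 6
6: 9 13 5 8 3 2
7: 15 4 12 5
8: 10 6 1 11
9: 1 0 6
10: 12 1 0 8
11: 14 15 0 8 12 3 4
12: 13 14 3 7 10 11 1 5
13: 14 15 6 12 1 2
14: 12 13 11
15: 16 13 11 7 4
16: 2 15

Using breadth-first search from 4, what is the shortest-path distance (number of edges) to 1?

2

Level 0: 4
Level 1: 3, 7, 11, 15
Level 2: 0, 1, 5, 6, 8, 12, 13, 14, 16
Level 3: 2, 9, 10
1 first appears at level 2.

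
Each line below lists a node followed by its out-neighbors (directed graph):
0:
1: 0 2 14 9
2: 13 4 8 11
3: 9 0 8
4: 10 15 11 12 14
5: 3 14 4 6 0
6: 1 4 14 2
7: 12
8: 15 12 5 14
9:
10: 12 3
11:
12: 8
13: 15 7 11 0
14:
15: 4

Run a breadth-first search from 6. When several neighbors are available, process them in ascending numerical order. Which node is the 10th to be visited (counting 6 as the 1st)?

13

Visit 6; enqueue 1, 2, 4, 14 → queue [1, 2, 4, 14]
Visit 1; enqueue 0, 9 → queue [2, 4, 14, 0, 9]
Visit 2; enqueue 8, 11, 13 → queue [4, 14, 0, 9, 8, 11, 13]
Visit 4; enqueue 10, 12, 15 → queue [14, 0, 9, 8, 11, 13, 10, 12, 15]
Visit 14 → queue [0, 9, 8, 11, 13, 10, 12, 15]
Visit 0 → queue [9, 8, 11, 13, 10, 12, 15]
Visit 9 → queue [8, 11, 13, 10, 12, 15]
Visit 8; enqueue 5 → queue [11, 13, 10, 12, 15, 5]
Visit 11 → queue [13, 10, 12, 15, 5]
Visit 13; enqueue 7 → queue [10, 12, 15, 5, 7]
Visit 10; enqueue 3 → queue [12, 15, 5, 7, 3]
Visit 12 → queue [15, 5, 7, 3]
Visit 15 → queue [5, 7, 3]
Visit 5 → queue [7, 3]
Visit 7 → queue [3]
Visit 3 → queue []

Visit order: 6, 1, 2, 4, 14, 0, 9, 8, 11, 13, 10, 12, 15, 5, 7, 3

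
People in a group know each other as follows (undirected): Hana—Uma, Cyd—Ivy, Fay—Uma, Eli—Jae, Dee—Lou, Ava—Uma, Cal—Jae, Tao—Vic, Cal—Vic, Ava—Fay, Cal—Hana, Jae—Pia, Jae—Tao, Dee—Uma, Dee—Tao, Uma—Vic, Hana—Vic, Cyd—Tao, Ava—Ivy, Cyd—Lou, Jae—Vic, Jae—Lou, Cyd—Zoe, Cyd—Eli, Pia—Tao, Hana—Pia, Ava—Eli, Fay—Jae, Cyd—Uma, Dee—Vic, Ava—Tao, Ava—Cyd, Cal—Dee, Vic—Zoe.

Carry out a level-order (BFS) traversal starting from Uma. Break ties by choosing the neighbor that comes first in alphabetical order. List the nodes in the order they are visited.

Visit Uma; enqueue Ava, Cyd, Dee, Fay, Hana, Vic → queue [Ava, Cyd, Dee, Fay, Hana, Vic]
Visit Ava; enqueue Eli, Ivy, Tao → queue [Cyd, Dee, Fay, Hana, Vic, Eli, Ivy, Tao]
Visit Cyd; enqueue Lou, Zoe → queue [Dee, Fay, Hana, Vic, Eli, Ivy, Tao, Lou, Zoe]
Visit Dee; enqueue Cal → queue [Fay, Hana, Vic, Eli, Ivy, Tao, Lou, Zoe, Cal]
Visit Fay; enqueue Jae → queue [Hana, Vic, Eli, Ivy, Tao, Lou, Zoe, Cal, Jae]
Visit Hana; enqueue Pia → queue [Vic, Eli, Ivy, Tao, Lou, Zoe, Cal, Jae, Pia]
Visit Vic → queue [Eli, Ivy, Tao, Lou, Zoe, Cal, Jae, Pia]
Visit Eli → queue [Ivy, Tao, Lou, Zoe, Cal, Jae, Pia]
Visit Ivy → queue [Tao, Lou, Zoe, Cal, Jae, Pia]
Visit Tao → queue [Lou, Zoe, Cal, Jae, Pia]
Visit Lou → queue [Zoe, Cal, Jae, Pia]
Visit Zoe → queue [Cal, Jae, Pia]
Visit Cal → queue [Jae, Pia]
Visit Jae → queue [Pia]
Visit Pia → queue []

Uma -> Ava -> Cyd -> Dee -> Fay -> Hana -> Vic -> Eli -> Ivy -> Tao -> Lou -> Zoe -> Cal -> Jae -> Pia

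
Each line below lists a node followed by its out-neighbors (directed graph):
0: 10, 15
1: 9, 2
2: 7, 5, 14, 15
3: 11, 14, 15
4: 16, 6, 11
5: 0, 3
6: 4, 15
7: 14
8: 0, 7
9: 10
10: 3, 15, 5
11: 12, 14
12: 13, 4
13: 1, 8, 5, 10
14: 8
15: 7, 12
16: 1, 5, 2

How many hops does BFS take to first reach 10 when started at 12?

Level 0: 12
Level 1: 4, 13
Level 2: 1, 5, 6, 8, 10, 11, 16
Level 3: 0, 2, 3, 7, 9, 14, 15
10 first appears at level 2.

2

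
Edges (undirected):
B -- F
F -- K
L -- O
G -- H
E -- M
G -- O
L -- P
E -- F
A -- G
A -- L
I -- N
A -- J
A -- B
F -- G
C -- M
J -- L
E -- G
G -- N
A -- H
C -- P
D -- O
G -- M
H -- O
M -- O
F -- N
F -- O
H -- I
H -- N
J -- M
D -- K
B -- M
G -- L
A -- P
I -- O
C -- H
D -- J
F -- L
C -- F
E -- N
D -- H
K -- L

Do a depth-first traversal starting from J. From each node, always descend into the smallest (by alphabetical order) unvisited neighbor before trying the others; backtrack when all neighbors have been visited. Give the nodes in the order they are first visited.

Visit J
J → A
A → B
B → F
F → C
C → H
H → D
D → K
K → L
L → G
G → E
E → M
M → O
O → I
I → N
L → P

J → A → B → F → C → H → D → K → L → G → E → M → O → I → N → P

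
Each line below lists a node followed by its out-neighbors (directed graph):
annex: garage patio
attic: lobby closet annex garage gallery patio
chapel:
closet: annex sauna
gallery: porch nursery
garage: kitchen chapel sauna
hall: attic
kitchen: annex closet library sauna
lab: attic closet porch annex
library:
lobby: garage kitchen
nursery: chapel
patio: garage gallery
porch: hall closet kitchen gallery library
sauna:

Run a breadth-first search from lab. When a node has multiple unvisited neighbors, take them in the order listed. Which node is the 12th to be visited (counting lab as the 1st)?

kitchen

Visit lab; enqueue attic, closet, porch, annex → queue [attic, closet, porch, annex]
Visit attic; enqueue lobby, garage, gallery, patio → queue [closet, porch, annex, lobby, garage, gallery, patio]
Visit closet; enqueue sauna → queue [porch, annex, lobby, garage, gallery, patio, sauna]
Visit porch; enqueue hall, kitchen, library → queue [annex, lobby, garage, gallery, patio, sauna, hall, kitchen, library]
Visit annex → queue [lobby, garage, gallery, patio, sauna, hall, kitchen, library]
Visit lobby → queue [garage, gallery, patio, sauna, hall, kitchen, library]
Visit garage; enqueue chapel → queue [gallery, patio, sauna, hall, kitchen, library, chapel]
Visit gallery; enqueue nursery → queue [patio, sauna, hall, kitchen, library, chapel, nursery]
Visit patio → queue [sauna, hall, kitchen, library, chapel, nursery]
Visit sauna → queue [hall, kitchen, library, chapel, nursery]
Visit hall → queue [kitchen, library, chapel, nursery]
Visit kitchen → queue [library, chapel, nursery]
Visit library → queue [chapel, nursery]
Visit chapel → queue [nursery]
Visit nursery → queue []

Visit order: lab, attic, closet, porch, annex, lobby, garage, gallery, patio, sauna, hall, kitchen, library, chapel, nursery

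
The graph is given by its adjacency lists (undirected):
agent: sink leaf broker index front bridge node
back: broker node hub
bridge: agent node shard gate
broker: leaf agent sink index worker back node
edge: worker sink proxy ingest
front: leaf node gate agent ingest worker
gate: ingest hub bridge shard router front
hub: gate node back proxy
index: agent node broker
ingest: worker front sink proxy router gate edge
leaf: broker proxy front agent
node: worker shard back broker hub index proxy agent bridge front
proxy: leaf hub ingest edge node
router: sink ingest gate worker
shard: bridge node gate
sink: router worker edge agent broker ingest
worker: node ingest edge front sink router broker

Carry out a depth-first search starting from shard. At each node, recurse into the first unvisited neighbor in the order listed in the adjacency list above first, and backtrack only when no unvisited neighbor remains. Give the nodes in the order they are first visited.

shard bridge agent sink router ingest worker node back broker leaf proxy hub gate front edge index

Visit shard
shard → bridge
bridge → agent
agent → sink
sink → router
router → ingest
ingest → worker
worker → node
node → back
back → broker
broker → leaf
leaf → proxy
proxy → hub
hub → gate
gate → front
proxy → edge
broker → index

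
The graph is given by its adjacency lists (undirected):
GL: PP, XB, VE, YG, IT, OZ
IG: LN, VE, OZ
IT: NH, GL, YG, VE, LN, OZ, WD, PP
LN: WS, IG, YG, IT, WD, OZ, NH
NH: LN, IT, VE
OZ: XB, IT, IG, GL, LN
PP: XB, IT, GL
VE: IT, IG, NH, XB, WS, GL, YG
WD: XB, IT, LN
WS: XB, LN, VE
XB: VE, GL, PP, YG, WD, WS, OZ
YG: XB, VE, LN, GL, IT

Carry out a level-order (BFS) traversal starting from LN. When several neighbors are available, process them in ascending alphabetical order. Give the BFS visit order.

LN, IG, IT, NH, OZ, WD, WS, YG, VE, GL, PP, XB

Visit LN; enqueue IG, IT, NH, OZ, WD, WS, YG → queue [IG, IT, NH, OZ, WD, WS, YG]
Visit IG; enqueue VE → queue [IT, NH, OZ, WD, WS, YG, VE]
Visit IT; enqueue GL, PP → queue [NH, OZ, WD, WS, YG, VE, GL, PP]
Visit NH → queue [OZ, WD, WS, YG, VE, GL, PP]
Visit OZ; enqueue XB → queue [WD, WS, YG, VE, GL, PP, XB]
Visit WD → queue [WS, YG, VE, GL, PP, XB]
Visit WS → queue [YG, VE, GL, PP, XB]
Visit YG → queue [VE, GL, PP, XB]
Visit VE → queue [GL, PP, XB]
Visit GL → queue [PP, XB]
Visit PP → queue [XB]
Visit XB → queue []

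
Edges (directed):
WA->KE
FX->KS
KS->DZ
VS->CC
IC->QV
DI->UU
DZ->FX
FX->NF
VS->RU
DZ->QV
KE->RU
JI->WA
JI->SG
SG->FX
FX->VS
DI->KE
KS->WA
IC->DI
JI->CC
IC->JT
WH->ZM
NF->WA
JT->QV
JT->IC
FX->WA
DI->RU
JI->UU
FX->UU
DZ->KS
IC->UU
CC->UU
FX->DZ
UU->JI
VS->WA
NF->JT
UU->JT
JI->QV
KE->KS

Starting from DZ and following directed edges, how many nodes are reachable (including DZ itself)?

16

BFS from DZ visits: DZ, FX, KS, QV, NF, UU, VS, WA, JT, JI, CC, RU, KE, IC, SG, DI
Reachable nodes: 16 of 18 total.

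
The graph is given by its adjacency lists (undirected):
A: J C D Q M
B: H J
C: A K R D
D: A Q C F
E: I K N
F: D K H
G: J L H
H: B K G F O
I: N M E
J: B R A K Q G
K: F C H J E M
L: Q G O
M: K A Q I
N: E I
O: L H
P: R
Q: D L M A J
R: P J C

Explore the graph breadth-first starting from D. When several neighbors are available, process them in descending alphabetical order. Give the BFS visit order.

D -> Q -> F -> C -> A -> M -> L -> J -> K -> H -> R -> I -> O -> G -> B -> E -> P -> N

Visit D; enqueue Q, F, C, A → queue [Q, F, C, A]
Visit Q; enqueue M, L, J → queue [F, C, A, M, L, J]
Visit F; enqueue K, H → queue [C, A, M, L, J, K, H]
Visit C; enqueue R → queue [A, M, L, J, K, H, R]
Visit A → queue [M, L, J, K, H, R]
Visit M; enqueue I → queue [L, J, K, H, R, I]
Visit L; enqueue O, G → queue [J, K, H, R, I, O, G]
Visit J; enqueue B → queue [K, H, R, I, O, G, B]
Visit K; enqueue E → queue [H, R, I, O, G, B, E]
Visit H → queue [R, I, O, G, B, E]
Visit R; enqueue P → queue [I, O, G, B, E, P]
Visit I; enqueue N → queue [O, G, B, E, P, N]
Visit O → queue [G, B, E, P, N]
Visit G → queue [B, E, P, N]
Visit B → queue [E, P, N]
Visit E → queue [P, N]
Visit P → queue [N]
Visit N → queue []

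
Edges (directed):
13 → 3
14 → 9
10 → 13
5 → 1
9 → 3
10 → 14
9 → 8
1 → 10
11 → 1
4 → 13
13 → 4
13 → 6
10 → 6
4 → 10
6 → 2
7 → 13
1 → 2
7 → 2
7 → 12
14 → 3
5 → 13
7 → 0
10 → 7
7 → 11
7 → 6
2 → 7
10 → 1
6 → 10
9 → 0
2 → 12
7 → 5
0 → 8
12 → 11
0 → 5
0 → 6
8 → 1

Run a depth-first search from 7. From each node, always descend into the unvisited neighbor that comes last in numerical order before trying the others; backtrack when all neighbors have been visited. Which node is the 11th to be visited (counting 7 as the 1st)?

Visit 7
7 → 13
13 → 6
6 → 10
10 → 14
14 → 9
9 → 8
8 → 1
1 → 2
2 → 12
12 → 11
9 → 3
9 → 0
0 → 5
13 → 4

Visit order: 7, 13, 6, 10, 14, 9, 8, 1, 2, 12, 11, 3, 0, 5, 4

11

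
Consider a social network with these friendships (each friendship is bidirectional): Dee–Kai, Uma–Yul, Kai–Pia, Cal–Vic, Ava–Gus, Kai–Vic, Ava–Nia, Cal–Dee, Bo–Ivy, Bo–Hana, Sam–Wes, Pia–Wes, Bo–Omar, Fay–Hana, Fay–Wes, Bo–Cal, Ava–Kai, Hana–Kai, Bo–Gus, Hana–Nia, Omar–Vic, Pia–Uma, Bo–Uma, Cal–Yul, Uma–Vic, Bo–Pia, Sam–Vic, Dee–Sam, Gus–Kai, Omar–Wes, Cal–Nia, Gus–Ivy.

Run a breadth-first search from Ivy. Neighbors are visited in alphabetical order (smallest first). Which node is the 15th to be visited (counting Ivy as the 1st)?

Visit Ivy; enqueue Bo, Gus → queue [Bo, Gus]
Visit Bo; enqueue Cal, Hana, Omar, Pia, Uma → queue [Gus, Cal, Hana, Omar, Pia, Uma]
Visit Gus; enqueue Ava, Kai → queue [Cal, Hana, Omar, Pia, Uma, Ava, Kai]
Visit Cal; enqueue Dee, Nia, Vic, Yul → queue [Hana, Omar, Pia, Uma, Ava, Kai, Dee, Nia, Vic, Yul]
Visit Hana; enqueue Fay → queue [Omar, Pia, Uma, Ava, Kai, Dee, Nia, Vic, Yul, Fay]
Visit Omar; enqueue Wes → queue [Pia, Uma, Ava, Kai, Dee, Nia, Vic, Yul, Fay, Wes]
Visit Pia → queue [Uma, Ava, Kai, Dee, Nia, Vic, Yul, Fay, Wes]
Visit Uma → queue [Ava, Kai, Dee, Nia, Vic, Yul, Fay, Wes]
Visit Ava → queue [Kai, Dee, Nia, Vic, Yul, Fay, Wes]
Visit Kai → queue [Dee, Nia, Vic, Yul, Fay, Wes]
Visit Dee; enqueue Sam → queue [Nia, Vic, Yul, Fay, Wes, Sam]
Visit Nia → queue [Vic, Yul, Fay, Wes, Sam]
Visit Vic → queue [Yul, Fay, Wes, Sam]
Visit Yul → queue [Fay, Wes, Sam]
Visit Fay → queue [Wes, Sam]
Visit Wes → queue [Sam]
Visit Sam → queue []

Visit order: Ivy, Bo, Gus, Cal, Hana, Omar, Pia, Uma, Ava, Kai, Dee, Nia, Vic, Yul, Fay, Wes, Sam

Fay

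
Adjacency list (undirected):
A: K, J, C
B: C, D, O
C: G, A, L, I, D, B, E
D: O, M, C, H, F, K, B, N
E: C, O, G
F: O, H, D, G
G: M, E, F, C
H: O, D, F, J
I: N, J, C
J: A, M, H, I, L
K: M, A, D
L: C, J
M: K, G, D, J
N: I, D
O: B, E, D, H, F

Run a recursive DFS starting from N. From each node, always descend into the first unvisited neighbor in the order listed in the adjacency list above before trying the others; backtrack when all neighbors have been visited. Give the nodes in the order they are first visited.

N → I → J → A → K → M → G → E → C → L → D → O → B → H → F

Visit N
N → I
I → J
J → A
A → K
K → M
M → G
G → E
E → C
C → L
C → D
D → O
O → B
O → H
H → F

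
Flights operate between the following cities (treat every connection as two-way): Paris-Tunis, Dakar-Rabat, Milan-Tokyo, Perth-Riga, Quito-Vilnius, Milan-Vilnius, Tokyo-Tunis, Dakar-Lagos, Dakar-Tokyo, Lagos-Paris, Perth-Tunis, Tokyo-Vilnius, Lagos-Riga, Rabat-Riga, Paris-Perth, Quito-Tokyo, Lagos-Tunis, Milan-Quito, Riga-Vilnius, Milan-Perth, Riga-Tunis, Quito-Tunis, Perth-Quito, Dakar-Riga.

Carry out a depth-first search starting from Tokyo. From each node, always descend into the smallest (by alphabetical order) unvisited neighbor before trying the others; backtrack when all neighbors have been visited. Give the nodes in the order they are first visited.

Visit Tokyo
Tokyo → Dakar
Dakar → Lagos
Lagos → Paris
Paris → Perth
Perth → Milan
Milan → Quito
Quito → Tunis
Tunis → Riga
Riga → Rabat
Riga → Vilnius

Tokyo, Dakar, Lagos, Paris, Perth, Milan, Quito, Tunis, Riga, Rabat, Vilnius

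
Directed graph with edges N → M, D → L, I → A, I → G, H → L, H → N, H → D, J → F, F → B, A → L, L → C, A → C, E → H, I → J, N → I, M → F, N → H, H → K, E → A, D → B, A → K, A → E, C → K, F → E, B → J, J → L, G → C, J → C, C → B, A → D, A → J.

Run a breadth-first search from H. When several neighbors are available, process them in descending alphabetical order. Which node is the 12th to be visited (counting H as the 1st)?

G

Visit H; enqueue N, L, K, D → queue [N, L, K, D]
Visit N; enqueue M, I → queue [L, K, D, M, I]
Visit L; enqueue C → queue [K, D, M, I, C]
Visit K → queue [D, M, I, C]
Visit D; enqueue B → queue [M, I, C, B]
Visit M; enqueue F → queue [I, C, B, F]
Visit I; enqueue J, G, A → queue [C, B, F, J, G, A]
Visit C → queue [B, F, J, G, A]
Visit B → queue [F, J, G, A]
Visit F; enqueue E → queue [J, G, A, E]
Visit J → queue [G, A, E]
Visit G → queue [A, E]
Visit A → queue [E]
Visit E → queue []

Visit order: H, N, L, K, D, M, I, C, B, F, J, G, A, E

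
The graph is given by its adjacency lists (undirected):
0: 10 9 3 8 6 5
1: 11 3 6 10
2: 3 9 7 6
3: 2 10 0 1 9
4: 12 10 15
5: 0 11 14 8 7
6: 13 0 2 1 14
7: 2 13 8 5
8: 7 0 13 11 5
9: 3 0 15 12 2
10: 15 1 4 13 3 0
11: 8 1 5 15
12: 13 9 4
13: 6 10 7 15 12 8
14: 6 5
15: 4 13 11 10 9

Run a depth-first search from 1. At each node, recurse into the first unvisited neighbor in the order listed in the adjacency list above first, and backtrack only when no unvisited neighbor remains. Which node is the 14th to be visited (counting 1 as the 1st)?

Visit 1
1 → 11
11 → 8
8 → 7
7 → 2
2 → 3
3 → 10
10 → 15
15 → 4
4 → 12
12 → 13
13 → 6
6 → 0
0 → 9
0 → 5
5 → 14

Visit order: 1, 11, 8, 7, 2, 3, 10, 15, 4, 12, 13, 6, 0, 9, 5, 14

9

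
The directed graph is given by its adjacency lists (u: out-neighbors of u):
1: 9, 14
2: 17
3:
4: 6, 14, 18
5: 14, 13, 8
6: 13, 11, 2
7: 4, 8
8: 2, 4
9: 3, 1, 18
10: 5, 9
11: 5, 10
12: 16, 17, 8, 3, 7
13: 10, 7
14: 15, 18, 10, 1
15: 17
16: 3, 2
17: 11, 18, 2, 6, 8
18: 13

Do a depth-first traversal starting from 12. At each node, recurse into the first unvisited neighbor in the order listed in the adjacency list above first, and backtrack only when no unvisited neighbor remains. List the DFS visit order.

12 → 16 → 3 → 2 → 17 → 11 → 5 → 14 → 15 → 18 → 13 → 10 → 9 → 1 → 7 → 4 → 6 → 8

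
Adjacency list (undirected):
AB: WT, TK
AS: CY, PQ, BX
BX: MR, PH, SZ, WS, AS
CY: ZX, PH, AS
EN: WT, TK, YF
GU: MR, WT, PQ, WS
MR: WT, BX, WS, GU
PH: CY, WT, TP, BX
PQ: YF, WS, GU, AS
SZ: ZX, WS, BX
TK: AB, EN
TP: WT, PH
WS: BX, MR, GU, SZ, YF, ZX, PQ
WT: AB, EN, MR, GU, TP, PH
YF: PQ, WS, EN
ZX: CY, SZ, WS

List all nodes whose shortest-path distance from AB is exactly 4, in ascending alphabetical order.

Level 0: AB
Level 1: TK, WT
Level 2: EN, GU, MR, PH, TP
Level 3: BX, CY, PQ, WS, YF
Level 4: AS, SZ, ZX

AS, SZ, ZX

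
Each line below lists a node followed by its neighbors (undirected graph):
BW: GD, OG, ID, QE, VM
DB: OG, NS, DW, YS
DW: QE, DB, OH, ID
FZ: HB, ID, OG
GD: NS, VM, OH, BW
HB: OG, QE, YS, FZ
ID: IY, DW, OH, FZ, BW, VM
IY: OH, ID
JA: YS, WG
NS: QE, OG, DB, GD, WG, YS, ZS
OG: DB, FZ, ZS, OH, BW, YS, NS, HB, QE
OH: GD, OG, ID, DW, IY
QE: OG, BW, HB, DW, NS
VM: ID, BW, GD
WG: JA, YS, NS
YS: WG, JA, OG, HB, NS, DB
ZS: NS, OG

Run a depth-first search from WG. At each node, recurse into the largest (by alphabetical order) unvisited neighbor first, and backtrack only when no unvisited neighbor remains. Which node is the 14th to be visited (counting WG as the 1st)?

DW

Visit WG
WG → YS
YS → OG
OG → ZS
ZS → NS
NS → QE
QE → HB
HB → FZ
FZ → ID
ID → VM
VM → GD
GD → OH
OH → IY
OH → DW
DW → DB
GD → BW
YS → JA

Visit order: WG, YS, OG, ZS, NS, QE, HB, FZ, ID, VM, GD, OH, IY, DW, DB, BW, JA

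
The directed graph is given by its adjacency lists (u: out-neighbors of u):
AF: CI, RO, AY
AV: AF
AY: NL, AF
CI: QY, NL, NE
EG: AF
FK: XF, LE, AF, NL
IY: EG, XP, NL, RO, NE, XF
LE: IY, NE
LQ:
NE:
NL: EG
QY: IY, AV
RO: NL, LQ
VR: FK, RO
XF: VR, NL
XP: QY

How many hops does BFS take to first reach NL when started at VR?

2

Level 0: VR
Level 1: FK, RO
Level 2: AF, LE, LQ, NL, XF
Level 3: AY, CI, EG, IY, NE
Level 4: QY, XP
Level 5: AV
NL first appears at level 2.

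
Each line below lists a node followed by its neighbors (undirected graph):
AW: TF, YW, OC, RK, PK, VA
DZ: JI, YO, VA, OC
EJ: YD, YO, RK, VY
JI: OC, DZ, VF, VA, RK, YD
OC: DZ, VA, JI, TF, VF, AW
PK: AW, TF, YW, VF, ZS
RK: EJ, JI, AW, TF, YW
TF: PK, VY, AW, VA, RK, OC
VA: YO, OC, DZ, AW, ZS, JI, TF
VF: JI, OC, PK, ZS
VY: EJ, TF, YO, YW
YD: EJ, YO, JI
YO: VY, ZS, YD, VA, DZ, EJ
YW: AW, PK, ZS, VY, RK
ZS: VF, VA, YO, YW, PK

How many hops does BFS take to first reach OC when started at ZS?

Level 0: ZS
Level 1: PK, VA, VF, YO, YW
Level 2: AW, DZ, EJ, JI, OC, RK, TF, VY, YD
OC first appears at level 2.

2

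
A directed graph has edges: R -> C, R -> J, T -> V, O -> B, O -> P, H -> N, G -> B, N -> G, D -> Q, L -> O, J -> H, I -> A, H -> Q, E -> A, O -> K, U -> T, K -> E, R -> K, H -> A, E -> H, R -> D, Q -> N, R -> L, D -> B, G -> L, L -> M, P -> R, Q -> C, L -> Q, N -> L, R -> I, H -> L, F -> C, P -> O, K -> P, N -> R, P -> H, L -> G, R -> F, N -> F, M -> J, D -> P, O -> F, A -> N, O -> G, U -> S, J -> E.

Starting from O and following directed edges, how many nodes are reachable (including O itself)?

18

BFS from O visits: O, P, K, G, F, B, R, H, E, L, C, J, I, D, Q, N, A, M
Reachable nodes: 18 of 22 total.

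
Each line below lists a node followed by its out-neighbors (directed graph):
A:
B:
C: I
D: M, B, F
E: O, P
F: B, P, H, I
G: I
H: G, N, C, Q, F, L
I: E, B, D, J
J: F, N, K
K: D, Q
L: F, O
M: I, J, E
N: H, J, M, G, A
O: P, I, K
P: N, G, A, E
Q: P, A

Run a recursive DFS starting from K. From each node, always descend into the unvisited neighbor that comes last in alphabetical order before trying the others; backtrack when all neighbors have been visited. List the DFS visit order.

Visit K
K → Q
Q → P
P → N
N → M
M → J
J → F
F → I
I → E
E → O
I → D
D → B
F → H
H → L
H → G
H → C
N → A

K, Q, P, N, M, J, F, I, E, O, D, B, H, L, G, C, A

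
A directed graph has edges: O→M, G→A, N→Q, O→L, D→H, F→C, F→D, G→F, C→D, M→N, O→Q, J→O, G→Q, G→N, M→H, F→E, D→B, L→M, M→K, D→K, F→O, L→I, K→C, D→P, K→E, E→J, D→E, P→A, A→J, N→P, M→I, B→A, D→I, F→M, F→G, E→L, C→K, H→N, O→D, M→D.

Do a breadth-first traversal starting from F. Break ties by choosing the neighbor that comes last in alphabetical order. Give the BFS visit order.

F → O → M → G → E → D → C → Q → L → N → K → I → H → A → J → P → B

Visit F; enqueue O, M, G, E, D, C → queue [O, M, G, E, D, C]
Visit O; enqueue Q, L → queue [M, G, E, D, C, Q, L]
Visit M; enqueue N, K, I, H → queue [G, E, D, C, Q, L, N, K, I, H]
Visit G; enqueue A → queue [E, D, C, Q, L, N, K, I, H, A]
Visit E; enqueue J → queue [D, C, Q, L, N, K, I, H, A, J]
Visit D; enqueue P, B → queue [C, Q, L, N, K, I, H, A, J, P, B]
Visit C → queue [Q, L, N, K, I, H, A, J, P, B]
Visit Q → queue [L, N, K, I, H, A, J, P, B]
Visit L → queue [N, K, I, H, A, J, P, B]
Visit N → queue [K, I, H, A, J, P, B]
Visit K → queue [I, H, A, J, P, B]
Visit I → queue [H, A, J, P, B]
Visit H → queue [A, J, P, B]
Visit A → queue [J, P, B]
Visit J → queue [P, B]
Visit P → queue [B]
Visit B → queue []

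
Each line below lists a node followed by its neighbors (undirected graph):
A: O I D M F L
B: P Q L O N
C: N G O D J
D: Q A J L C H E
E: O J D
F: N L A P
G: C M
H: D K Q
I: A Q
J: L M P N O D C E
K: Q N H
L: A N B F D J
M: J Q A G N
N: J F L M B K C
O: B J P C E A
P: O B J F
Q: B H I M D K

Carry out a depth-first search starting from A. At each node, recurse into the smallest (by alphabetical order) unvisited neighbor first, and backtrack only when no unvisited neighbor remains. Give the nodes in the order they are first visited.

A, D, C, G, M, J, E, O, B, L, F, N, K, H, Q, I, P

Visit A
A → D
D → C
C → G
G → M
M → J
J → E
E → O
O → B
B → L
L → F
F → N
N → K
K → H
H → Q
Q → I
F → P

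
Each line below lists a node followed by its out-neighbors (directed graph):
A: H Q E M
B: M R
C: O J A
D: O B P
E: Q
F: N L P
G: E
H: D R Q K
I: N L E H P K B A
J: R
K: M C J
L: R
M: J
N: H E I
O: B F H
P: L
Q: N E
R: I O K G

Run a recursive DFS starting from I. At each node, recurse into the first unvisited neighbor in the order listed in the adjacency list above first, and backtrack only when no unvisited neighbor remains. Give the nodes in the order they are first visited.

Visit I
I → N
N → H
H → D
D → O
O → B
B → M
M → J
J → R
R → K
K → C
C → A
A → Q
Q → E
R → G
O → F
F → L
F → P

I, N, H, D, O, B, M, J, R, K, C, A, Q, E, G, F, L, P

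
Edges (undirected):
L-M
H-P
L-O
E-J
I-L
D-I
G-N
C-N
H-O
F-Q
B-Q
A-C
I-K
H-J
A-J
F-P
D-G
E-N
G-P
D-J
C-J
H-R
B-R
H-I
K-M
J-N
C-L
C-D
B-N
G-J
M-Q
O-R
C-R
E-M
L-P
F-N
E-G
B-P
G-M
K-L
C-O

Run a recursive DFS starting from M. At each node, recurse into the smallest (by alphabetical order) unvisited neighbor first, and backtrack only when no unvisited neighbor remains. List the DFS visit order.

Visit M
M → E
E → G
G → D
D → C
C → A
A → J
J → H
H → I
I → K
K → L
L → O
O → R
R → B
B → N
N → F
F → P
F → Q

M -> E -> G -> D -> C -> A -> J -> H -> I -> K -> L -> O -> R -> B -> N -> F -> P -> Q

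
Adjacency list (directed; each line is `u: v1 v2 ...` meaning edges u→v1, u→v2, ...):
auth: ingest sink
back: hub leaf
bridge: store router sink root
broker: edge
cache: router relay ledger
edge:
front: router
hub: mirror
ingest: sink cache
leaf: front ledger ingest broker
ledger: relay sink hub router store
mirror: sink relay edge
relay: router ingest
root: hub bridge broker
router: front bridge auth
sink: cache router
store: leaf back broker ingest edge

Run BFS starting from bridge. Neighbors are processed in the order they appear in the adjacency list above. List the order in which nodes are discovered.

Visit bridge; enqueue store, router, sink, root → queue [store, router, sink, root]
Visit store; enqueue leaf, back, broker, ingest, edge → queue [router, sink, root, leaf, back, broker, ingest, edge]
Visit router; enqueue front, auth → queue [sink, root, leaf, back, broker, ingest, edge, front, auth]
Visit sink; enqueue cache → queue [root, leaf, back, broker, ingest, edge, front, auth, cache]
Visit root; enqueue hub → queue [leaf, back, broker, ingest, edge, front, auth, cache, hub]
Visit leaf; enqueue ledger → queue [back, broker, ingest, edge, front, auth, cache, hub, ledger]
Visit back → queue [broker, ingest, edge, front, auth, cache, hub, ledger]
Visit broker → queue [ingest, edge, front, auth, cache, hub, ledger]
Visit ingest → queue [edge, front, auth, cache, hub, ledger]
Visit edge → queue [front, auth, cache, hub, ledger]
Visit front → queue [auth, cache, hub, ledger]
Visit auth → queue [cache, hub, ledger]
Visit cache; enqueue relay → queue [hub, ledger, relay]
Visit hub; enqueue mirror → queue [ledger, relay, mirror]
Visit ledger → queue [relay, mirror]
Visit relay → queue [mirror]
Visit mirror → queue []

bridge → store → router → sink → root → leaf → back → broker → ingest → edge → front → auth → cache → hub → ledger → relay → mirror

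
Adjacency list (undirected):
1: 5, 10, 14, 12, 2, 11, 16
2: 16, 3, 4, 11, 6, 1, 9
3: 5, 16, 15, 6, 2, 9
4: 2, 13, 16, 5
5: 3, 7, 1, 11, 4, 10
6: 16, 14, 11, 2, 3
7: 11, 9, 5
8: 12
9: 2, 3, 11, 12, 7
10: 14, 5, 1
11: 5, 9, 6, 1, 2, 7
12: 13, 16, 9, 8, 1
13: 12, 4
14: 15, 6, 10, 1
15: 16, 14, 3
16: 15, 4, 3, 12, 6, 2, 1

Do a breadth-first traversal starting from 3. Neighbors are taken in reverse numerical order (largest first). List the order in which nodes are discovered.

Visit 3; enqueue 16, 15, 9, 6, 5, 2 → queue [16, 15, 9, 6, 5, 2]
Visit 16; enqueue 12, 4, 1 → queue [15, 9, 6, 5, 2, 12, 4, 1]
Visit 15; enqueue 14 → queue [9, 6, 5, 2, 12, 4, 1, 14]
Visit 9; enqueue 11, 7 → queue [6, 5, 2, 12, 4, 1, 14, 11, 7]
Visit 6 → queue [5, 2, 12, 4, 1, 14, 11, 7]
Visit 5; enqueue 10 → queue [2, 12, 4, 1, 14, 11, 7, 10]
Visit 2 → queue [12, 4, 1, 14, 11, 7, 10]
Visit 12; enqueue 13, 8 → queue [4, 1, 14, 11, 7, 10, 13, 8]
Visit 4 → queue [1, 14, 11, 7, 10, 13, 8]
Visit 1 → queue [14, 11, 7, 10, 13, 8]
Visit 14 → queue [11, 7, 10, 13, 8]
Visit 11 → queue [7, 10, 13, 8]
Visit 7 → queue [10, 13, 8]
Visit 10 → queue [13, 8]
Visit 13 → queue [8]
Visit 8 → queue []

3, 16, 15, 9, 6, 5, 2, 12, 4, 1, 14, 11, 7, 10, 13, 8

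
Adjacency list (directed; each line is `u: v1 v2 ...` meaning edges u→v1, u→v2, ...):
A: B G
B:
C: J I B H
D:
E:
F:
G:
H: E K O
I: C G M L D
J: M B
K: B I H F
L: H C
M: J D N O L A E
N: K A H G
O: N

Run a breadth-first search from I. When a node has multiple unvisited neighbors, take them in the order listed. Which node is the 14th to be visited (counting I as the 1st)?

Visit I; enqueue C, G, M, L, D → queue [C, G, M, L, D]
Visit C; enqueue J, B, H → queue [G, M, L, D, J, B, H]
Visit G → queue [M, L, D, J, B, H]
Visit M; enqueue N, O, A, E → queue [L, D, J, B, H, N, O, A, E]
Visit L → queue [D, J, B, H, N, O, A, E]
Visit D → queue [J, B, H, N, O, A, E]
Visit J → queue [B, H, N, O, A, E]
Visit B → queue [H, N, O, A, E]
Visit H; enqueue K → queue [N, O, A, E, K]
Visit N → queue [O, A, E, K]
Visit O → queue [A, E, K]
Visit A → queue [E, K]
Visit E → queue [K]
Visit K; enqueue F → queue [F]
Visit F → queue []

Visit order: I, C, G, M, L, D, J, B, H, N, O, A, E, K, F

K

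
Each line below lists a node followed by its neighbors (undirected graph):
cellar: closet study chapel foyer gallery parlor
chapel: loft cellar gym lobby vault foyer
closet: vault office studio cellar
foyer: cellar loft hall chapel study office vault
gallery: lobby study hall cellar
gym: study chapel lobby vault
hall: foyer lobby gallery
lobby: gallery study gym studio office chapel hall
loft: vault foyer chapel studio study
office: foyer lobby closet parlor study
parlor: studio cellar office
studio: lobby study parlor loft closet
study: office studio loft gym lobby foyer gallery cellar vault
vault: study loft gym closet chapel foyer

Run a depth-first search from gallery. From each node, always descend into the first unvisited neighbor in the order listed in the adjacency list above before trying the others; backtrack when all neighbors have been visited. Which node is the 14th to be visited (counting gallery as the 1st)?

Visit gallery
gallery → lobby
lobby → study
study → office
office → foyer
foyer → cellar
cellar → closet
closet → vault
vault → loft
loft → chapel
chapel → gym
loft → studio
studio → parlor
foyer → hall

Visit order: gallery, lobby, study, office, foyer, cellar, closet, vault, loft, chapel, gym, studio, parlor, hall

hall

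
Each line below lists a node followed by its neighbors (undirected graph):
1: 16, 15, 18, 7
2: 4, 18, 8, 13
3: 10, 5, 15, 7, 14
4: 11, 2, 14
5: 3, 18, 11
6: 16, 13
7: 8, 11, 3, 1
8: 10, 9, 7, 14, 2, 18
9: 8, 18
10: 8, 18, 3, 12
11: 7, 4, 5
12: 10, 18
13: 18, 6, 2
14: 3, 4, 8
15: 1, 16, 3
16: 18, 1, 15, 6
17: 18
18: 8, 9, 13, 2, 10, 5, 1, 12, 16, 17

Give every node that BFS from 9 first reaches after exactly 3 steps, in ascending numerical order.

3, 4, 6, 11, 15

Level 0: 9
Level 1: 8, 18
Level 2: 1, 2, 5, 7, 10, 12, 13, 14, 16, 17
Level 3: 3, 4, 6, 11, 15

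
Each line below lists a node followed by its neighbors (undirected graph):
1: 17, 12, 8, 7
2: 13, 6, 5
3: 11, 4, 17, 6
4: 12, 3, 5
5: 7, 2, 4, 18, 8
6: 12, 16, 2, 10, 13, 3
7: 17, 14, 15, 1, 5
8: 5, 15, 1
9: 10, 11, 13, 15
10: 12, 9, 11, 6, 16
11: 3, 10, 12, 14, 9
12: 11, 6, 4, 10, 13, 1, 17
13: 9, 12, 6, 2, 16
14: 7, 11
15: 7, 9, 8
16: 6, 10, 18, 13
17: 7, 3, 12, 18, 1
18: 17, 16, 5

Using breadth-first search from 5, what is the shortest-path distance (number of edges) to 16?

Level 0: 5
Level 1: 2, 4, 7, 8, 18
Level 2: 1, 3, 6, 12, 13, 14, 15, 16, 17
Level 3: 9, 10, 11
16 first appears at level 2.

2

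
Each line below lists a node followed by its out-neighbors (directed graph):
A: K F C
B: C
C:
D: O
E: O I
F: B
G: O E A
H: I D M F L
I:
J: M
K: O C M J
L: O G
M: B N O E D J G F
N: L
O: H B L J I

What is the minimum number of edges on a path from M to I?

Level 0: M
Level 1: B, D, E, F, G, J, N, O
Level 2: A, C, H, I, L
Level 3: K
I first appears at level 2.

2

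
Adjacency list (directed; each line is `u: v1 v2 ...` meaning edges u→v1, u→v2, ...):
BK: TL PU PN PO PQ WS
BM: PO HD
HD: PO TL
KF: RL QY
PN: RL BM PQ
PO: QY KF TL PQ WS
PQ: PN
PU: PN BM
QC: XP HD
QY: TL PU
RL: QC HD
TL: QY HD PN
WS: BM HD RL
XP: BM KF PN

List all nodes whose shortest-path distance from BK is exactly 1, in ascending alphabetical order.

Level 0: BK
Level 1: PN, PO, PQ, PU, TL, WS
Level 2: BM, HD, KF, QY, RL
Level 3: QC
Level 4: XP

PN, PO, PQ, PU, TL, WS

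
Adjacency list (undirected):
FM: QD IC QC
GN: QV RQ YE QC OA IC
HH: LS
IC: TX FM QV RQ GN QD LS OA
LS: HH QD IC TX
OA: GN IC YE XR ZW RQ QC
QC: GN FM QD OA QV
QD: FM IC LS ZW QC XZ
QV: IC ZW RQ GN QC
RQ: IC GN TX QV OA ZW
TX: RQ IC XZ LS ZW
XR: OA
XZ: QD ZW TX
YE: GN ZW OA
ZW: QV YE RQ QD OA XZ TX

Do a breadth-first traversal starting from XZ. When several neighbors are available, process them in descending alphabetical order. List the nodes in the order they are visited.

XZ → ZW → TX → QD → YE → RQ → QV → OA → LS → IC → QC → FM → GN → XR → HH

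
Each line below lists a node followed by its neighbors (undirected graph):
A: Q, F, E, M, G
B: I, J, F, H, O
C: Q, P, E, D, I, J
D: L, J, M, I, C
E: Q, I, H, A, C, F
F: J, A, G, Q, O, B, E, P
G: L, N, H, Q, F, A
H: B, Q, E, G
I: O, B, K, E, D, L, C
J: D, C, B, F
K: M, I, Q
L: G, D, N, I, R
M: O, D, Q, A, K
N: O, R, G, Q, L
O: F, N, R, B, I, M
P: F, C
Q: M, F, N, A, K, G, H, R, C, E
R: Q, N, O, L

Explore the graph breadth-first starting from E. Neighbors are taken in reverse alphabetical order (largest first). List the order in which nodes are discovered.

Visit E; enqueue Q, I, H, F, C, A → queue [Q, I, H, F, C, A]
Visit Q; enqueue R, N, M, K, G → queue [I, H, F, C, A, R, N, M, K, G]
Visit I; enqueue O, L, D, B → queue [H, F, C, A, R, N, M, K, G, O, L, D, B]
Visit H → queue [F, C, A, R, N, M, K, G, O, L, D, B]
Visit F; enqueue P, J → queue [C, A, R, N, M, K, G, O, L, D, B, P, J]
Visit C → queue [A, R, N, M, K, G, O, L, D, B, P, J]
Visit A → queue [R, N, M, K, G, O, L, D, B, P, J]
Visit R → queue [N, M, K, G, O, L, D, B, P, J]
Visit N → queue [M, K, G, O, L, D, B, P, J]
Visit M → queue [K, G, O, L, D, B, P, J]
Visit K → queue [G, O, L, D, B, P, J]
Visit G → queue [O, L, D, B, P, J]
Visit O → queue [L, D, B, P, J]
Visit L → queue [D, B, P, J]
Visit D → queue [B, P, J]
Visit B → queue [P, J]
Visit P → queue [J]
Visit J → queue []

E -> Q -> I -> H -> F -> C -> A -> R -> N -> M -> K -> G -> O -> L -> D -> B -> P -> J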